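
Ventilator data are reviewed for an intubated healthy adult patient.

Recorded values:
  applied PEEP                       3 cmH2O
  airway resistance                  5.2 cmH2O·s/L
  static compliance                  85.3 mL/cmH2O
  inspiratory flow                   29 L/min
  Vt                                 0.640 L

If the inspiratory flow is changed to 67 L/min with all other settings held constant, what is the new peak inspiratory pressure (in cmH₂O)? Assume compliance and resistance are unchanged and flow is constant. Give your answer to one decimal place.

16.3

Flow: 29 L/min ÷ 60 = 0.4833 L/s.
New flow: 67 L/min ÷ 60 = 1.1167 L/s.
PIP = Vt/C + R·V̇ + PEEP (constant-flow equation of motion).
Only the resistive term changes: ΔPIP = R × ΔV̇ = 5.2 × (1.1167 − 0.4833) = 5.2 × 0.6334 = 3.294 cmH2O.
Original PIP = 640/85.3 + 5.2×0.4833 + 3 = 13.016 cmH2O; new PIP = 13.016 + (3.294) = 16.31 cmH2O.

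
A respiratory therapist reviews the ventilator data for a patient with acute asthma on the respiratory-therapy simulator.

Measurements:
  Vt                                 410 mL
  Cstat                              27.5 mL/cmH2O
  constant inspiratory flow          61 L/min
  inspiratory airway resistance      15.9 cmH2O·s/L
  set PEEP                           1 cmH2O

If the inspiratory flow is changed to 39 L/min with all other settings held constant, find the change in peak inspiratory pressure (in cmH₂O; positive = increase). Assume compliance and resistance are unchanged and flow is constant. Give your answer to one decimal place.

-5.8

Flow: 61 L/min ÷ 60 = 1.0167 L/s.
New flow: 39 L/min ÷ 60 = 0.65 L/s.
PIP = Vt/C + R·V̇ + PEEP (constant-flow equation of motion).
Only the resistive term changes: ΔPIP = R × ΔV̇ = 15.9 × (0.65 − 1.0167) = 15.9 × -0.3667 = -5.831 cmH2O.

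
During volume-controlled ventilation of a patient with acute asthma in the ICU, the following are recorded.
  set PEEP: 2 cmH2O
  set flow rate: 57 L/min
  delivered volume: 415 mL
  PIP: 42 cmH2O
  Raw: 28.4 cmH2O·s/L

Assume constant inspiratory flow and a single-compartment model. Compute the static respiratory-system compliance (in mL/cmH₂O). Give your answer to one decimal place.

31.9

Flow: 57 L/min ÷ 60 = 0.95 L/s.
Equation of motion (constant flow): PIP = Vt/C + R·V̇ + PEEP.
Vt/C = PIP − R·V̇ − PEEP = 42 − 28.4×0.95 − 2 = 42 − 26.98 − 2 = 13.02 cmH2O.
C = Vt / 13.02 = 415 / 13.02 = 31.874 mL/cmH2O.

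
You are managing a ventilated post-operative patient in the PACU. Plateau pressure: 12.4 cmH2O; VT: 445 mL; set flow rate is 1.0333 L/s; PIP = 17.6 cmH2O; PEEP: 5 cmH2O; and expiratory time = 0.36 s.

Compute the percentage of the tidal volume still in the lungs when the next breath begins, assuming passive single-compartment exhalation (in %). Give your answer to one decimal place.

R = (PIP − Pplat)/V̇ = (17.6 − 12.4) / 1.0333 = 5.2/1.0333 = 5.032 cmH2O·s/L.
C = Vt/(Pplat − PEEP) = 445.0 / (12.4 − 5) = 445.0/7.4 = 60.135 mL/cmH2O.
τ = R × C = 5.032 × 0.06014 L/cmH2O = 0.3026 s.
Fraction remaining at end-expiration = e^(−Te/τ) = e^(−0.36/0.3026) = 0.3043 → 30.43%.

30.4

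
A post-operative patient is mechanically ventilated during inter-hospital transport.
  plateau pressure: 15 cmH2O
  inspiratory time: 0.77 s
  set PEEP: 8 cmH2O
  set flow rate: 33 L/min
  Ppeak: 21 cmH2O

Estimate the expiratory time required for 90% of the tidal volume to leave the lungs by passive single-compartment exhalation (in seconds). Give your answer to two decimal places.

Flow: 33 L/min ÷ 60 = 0.55 L/s.
Vt = flow × Ti = 0.55 L/s × 0.77 s × 1000 mL/L = 423.5 mL.
R = (PIP − Pplat)/V̇ = (21 − 15) / 0.55 = 6.0/0.55 = 10.909 cmH2O·s/L.
C = Vt/(Pplat − PEEP) = 423.5 / (15 − 8) = 423.5/7.0 = 60.5 mL/cmH2O.
τ = R × C = 10.909 × 0.0605 L/cmH2O = 0.66 s.
t = −τ·ln(1 − 0.90) = −0.66·ln(0.1) = 1.52 s.

1.52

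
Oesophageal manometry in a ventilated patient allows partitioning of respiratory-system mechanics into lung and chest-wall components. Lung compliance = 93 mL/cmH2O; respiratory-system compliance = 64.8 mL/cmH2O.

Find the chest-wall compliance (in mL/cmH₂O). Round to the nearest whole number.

1/Ccw = 1/Crs − 1/CL.
1/Ccw = 1/64.8 − 1/93 = 0.004679.
Ccw = 213.72 mL/cmH2O.

214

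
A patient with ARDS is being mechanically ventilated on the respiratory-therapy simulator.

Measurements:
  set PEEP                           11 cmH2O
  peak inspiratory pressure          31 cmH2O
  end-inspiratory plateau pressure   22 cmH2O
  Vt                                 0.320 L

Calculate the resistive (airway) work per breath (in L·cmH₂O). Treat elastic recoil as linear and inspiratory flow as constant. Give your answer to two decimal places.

With constant inspiratory flow the resistive pressure is constant at PIP − Pplat = 31 − 22 = 9.0 cmH2O, so resistive work = 9.0 × 0.320 = 2.88 L·cmH2O.

2.88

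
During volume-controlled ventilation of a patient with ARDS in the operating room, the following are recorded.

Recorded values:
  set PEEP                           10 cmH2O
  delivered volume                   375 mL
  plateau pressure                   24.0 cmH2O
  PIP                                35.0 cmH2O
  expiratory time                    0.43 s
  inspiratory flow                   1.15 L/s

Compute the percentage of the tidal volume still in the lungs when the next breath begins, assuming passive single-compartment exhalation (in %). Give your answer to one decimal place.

R = (PIP − Pplat)/V̇ = (35.0 − 24.0) / 1.15 = 11.0/1.15 = 9.565 cmH2O·s/L.
C = Vt/(Pplat − PEEP) = 375.0 / (24.0 − 10) = 375.0/14.0 = 26.786 mL/cmH2O.
τ = R × C = 9.565 × 0.02679 L/cmH2O = 0.2562 s.
Fraction remaining at end-expiration = e^(−Te/τ) = e^(−0.43/0.2562) = 0.1867 → 18.67%.

18.7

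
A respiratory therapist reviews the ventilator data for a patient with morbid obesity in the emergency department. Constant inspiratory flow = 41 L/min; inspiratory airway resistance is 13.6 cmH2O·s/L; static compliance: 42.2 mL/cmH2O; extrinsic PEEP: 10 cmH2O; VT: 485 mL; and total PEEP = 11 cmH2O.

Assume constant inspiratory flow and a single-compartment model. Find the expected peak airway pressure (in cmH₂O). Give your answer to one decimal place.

Flow: 41 L/min ÷ 60 = 0.6833 L/s.
Total PEEP = 11 cmH2O (set 10 + intrinsic 1); this is the baseline alveolar pressure.
Equation of motion (constant flow): PIP = Vt/C + R·V̇ + PEEP.
PIP = 485/42.2 + 13.6×0.6833 + 11 = 11.493 + 9.293 + 11 = 31.786 cmH2O.

31.8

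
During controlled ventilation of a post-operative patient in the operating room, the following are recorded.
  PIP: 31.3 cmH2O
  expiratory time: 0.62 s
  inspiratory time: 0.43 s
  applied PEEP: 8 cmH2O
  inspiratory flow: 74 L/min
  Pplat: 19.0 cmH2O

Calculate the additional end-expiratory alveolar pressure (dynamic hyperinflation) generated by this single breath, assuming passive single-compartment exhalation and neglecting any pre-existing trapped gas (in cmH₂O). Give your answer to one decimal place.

3.0

Flow: 74 L/min ÷ 60 = 1.2333 L/s.
Vt = flow × Ti = 1.2333 L/s × 0.43 s × 1000 mL/L = 530.32 mL.
R = (PIP − Pplat)/V̇ = (31.3 − 19.0) / 1.2333 = 12.3/1.2333 = 9.973 cmH2O·s/L.
C = Vt/(Pplat − PEEP) = 530.32 / (19.0 − 8) = 530.32/11.0 = 48.211 mL/cmH2O.
τ = R × C = 9.973 × 0.04821 L/cmH2O = 0.4808 s.
Fraction remaining = e^(−Te/τ) = e^(−0.62/0.4808) = 0.2754; trapped volume = 530.32 × 0.2754 = 146.05 mL.
Additional alveolar pressure from trapping ≈ V_trapped / C = 146.05 / 48.211 = 3.029 cmH2O.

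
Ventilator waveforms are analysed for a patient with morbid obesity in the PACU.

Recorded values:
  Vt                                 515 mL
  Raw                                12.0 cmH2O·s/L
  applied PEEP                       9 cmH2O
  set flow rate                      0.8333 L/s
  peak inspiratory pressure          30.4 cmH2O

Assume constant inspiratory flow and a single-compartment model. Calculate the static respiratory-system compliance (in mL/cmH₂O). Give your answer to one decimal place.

45.2

Equation of motion (constant flow): PIP = Vt/C + R·V̇ + PEEP.
Vt/C = PIP − R·V̇ − PEEP = 30.4 − 12.0×0.8333 − 9 = 30.4 − 10.0 − 9 = 11.4 cmH2O.
C = Vt / 11.4 = 515 / 11.4 = 45.175 mL/cmH2O.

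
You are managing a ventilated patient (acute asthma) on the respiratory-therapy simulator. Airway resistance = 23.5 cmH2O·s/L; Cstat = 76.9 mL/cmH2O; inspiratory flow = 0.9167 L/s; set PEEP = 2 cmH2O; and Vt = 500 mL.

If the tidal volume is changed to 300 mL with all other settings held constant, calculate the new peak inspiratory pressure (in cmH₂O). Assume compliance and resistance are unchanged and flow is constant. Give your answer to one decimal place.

PIP = Vt/C + R·V̇ + PEEP (constant-flow equation of motion).
Only the elastic term changes: ΔPIP = ΔVt / C = (300 − 500) / 76.9 = -2.601 cmH2O.
Original PIP = 500/76.9 + 23.5×0.9167 + 2 = 30.044 cmH2O; new PIP = 30.044 + (-2.601) = 27.443 cmH2O.

27.4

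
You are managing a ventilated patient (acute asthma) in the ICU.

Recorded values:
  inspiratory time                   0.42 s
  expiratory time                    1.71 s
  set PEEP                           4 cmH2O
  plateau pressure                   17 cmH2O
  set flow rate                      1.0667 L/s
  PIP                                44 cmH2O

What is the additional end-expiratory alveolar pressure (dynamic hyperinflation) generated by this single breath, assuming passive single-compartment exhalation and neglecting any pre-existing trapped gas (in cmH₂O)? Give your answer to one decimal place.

Vt = flow × Ti = 1.0667 L/s × 0.42 s × 1000 mL/L = 448.01 mL.
R = (PIP − Pplat)/V̇ = (44 − 17) / 1.0667 = 27.0/1.0667 = 25.312 cmH2O·s/L.
C = Vt/(Pplat − PEEP) = 448.01 / (17 − 4) = 448.01/13.0 = 34.462 mL/cmH2O.
τ = R × C = 25.312 × 0.03446 L/cmH2O = 0.8723 s.
Fraction remaining = e^(−Te/τ) = e^(−1.71/0.8723) = 0.1408; trapped volume = 448.01 × 0.1408 = 63.08 mL.
Additional alveolar pressure from trapping ≈ V_trapped / C = 63.08 / 34.462 = 1.83 cmH2O.

1.8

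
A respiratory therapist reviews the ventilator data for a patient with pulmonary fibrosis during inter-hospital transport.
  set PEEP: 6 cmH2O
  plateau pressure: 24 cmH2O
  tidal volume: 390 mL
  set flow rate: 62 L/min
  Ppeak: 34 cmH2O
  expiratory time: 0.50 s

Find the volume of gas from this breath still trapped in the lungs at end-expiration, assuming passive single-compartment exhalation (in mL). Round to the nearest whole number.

Flow: 62 L/min ÷ 60 = 1.0333 L/s.
R = (PIP − Pplat)/V̇ = (34 − 24) / 1.0333 = 10.0/1.0333 = 9.678 cmH2O·s/L.
C = Vt/(Pplat − PEEP) = 390.0 / (24 − 6) = 390.0/18.0 = 21.667 mL/cmH2O.
τ = R × C = 9.678 × 0.02167 L/cmH2O = 0.2097 s.
Fraction remaining = e^(−Te/τ) = e^(−0.50/0.2097) = 0.09215.
Trapped volume = 390.0 × 0.09215 = 35.939 mL.

36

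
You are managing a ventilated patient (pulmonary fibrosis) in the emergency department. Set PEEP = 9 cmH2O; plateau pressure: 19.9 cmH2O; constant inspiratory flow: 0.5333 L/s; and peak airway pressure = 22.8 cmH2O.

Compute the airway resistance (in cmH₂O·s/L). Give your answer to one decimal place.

Raw = (PIP − Pplat) / flow = (22.8 − 19.9) / 0.5333 = 2.9 / 0.5333 = 5.438 cmH2O·s/L.

5.4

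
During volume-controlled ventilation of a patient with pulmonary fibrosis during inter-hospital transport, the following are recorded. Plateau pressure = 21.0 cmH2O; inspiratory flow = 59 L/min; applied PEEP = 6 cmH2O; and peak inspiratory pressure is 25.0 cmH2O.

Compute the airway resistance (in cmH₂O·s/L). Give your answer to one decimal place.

4.1

Flow: 59 L/min ÷ 60 = 0.9833 L/s.
Raw = (PIP − Pplat) / flow = (25.0 − 21.0) / 0.9833 = 4.0 / 0.9833 = 4.068 cmH2O·s/L.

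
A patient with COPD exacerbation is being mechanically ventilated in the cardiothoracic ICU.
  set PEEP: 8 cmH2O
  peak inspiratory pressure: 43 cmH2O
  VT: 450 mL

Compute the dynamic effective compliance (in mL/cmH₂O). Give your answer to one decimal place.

12.9

Dynamic compliance = Vt / (PIP − PEEP) = 450 / (43 − 8) = 450 / 35.0 = 12.857 mL/cmH2O.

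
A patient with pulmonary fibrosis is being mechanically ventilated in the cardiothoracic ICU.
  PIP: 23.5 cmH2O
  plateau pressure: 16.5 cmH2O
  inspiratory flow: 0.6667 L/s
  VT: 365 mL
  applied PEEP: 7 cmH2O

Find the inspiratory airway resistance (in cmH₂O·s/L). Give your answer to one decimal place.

10.5

Raw = (PIP − Pplat) / flow = (23.5 − 16.5) / 0.6667 = 7.0 / 0.6667 = 10.499 cmH2O·s/L.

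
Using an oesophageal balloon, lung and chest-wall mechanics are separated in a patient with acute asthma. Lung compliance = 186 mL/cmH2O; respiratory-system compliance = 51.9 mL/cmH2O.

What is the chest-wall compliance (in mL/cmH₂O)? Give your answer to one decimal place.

72.0

1/Ccw = 1/Crs − 1/CL.
1/Ccw = 1/51.9 − 1/186 = 0.01389.
Ccw = 71.994 mL/cmH2O.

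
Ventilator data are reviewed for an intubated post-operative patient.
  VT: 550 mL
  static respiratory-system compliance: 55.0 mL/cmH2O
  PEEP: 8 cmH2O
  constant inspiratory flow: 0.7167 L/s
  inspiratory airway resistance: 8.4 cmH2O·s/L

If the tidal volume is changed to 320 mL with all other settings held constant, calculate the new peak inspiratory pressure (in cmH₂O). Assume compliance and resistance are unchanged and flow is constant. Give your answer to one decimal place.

19.8

PIP = Vt/C + R·V̇ + PEEP (constant-flow equation of motion).
Only the elastic term changes: ΔPIP = ΔVt / C = (320 − 550) / 55.0 = -4.182 cmH2O.
Original PIP = 550/55.0 + 8.4×0.7167 + 8 = 24.02 cmH2O; new PIP = 24.02 + (-4.182) = 19.838 cmH2O.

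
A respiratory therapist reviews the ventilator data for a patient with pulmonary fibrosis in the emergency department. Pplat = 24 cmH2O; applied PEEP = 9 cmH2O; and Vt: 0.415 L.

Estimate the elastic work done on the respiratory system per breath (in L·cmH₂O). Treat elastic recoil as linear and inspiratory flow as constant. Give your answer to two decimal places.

3.11

Elastic work ≈ ½ × (Pplat − PEEP) × Vt = 0.5 × (24 − 9) × 0.415 L = 0.5 × 15.0 × 0.415 = 3.113 L·cmH2O.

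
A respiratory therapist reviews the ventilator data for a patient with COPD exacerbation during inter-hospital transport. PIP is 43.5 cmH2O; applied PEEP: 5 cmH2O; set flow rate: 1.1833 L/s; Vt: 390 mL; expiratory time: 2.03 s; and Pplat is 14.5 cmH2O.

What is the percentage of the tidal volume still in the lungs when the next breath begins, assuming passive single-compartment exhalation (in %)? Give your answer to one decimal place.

13.3

R = (PIP − Pplat)/V̇ = (43.5 − 14.5) / 1.1833 = 29.0/1.1833 = 24.508 cmH2O·s/L.
C = Vt/(Pplat − PEEP) = 390.0 / (14.5 − 5) = 390.0/9.5 = 41.053 mL/cmH2O.
τ = R × C = 24.508 × 0.04105 L/cmH2O = 1.006 s.
Fraction remaining at end-expiration = e^(−Te/τ) = e^(−2.03/1.006) = 0.1329 → 13.29%.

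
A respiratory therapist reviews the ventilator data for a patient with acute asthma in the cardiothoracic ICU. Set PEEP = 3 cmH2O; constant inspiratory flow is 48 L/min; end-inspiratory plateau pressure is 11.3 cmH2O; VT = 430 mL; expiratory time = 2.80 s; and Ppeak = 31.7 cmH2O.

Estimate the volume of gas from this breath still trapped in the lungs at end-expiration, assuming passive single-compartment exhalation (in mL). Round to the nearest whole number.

Flow: 48 L/min ÷ 60 = 0.8 L/s.
R = (PIP − Pplat)/V̇ = (31.7 − 11.3) / 0.8 = 20.4/0.8 = 25.5 cmH2O·s/L.
C = Vt/(Pplat − PEEP) = 430.0 / (11.3 − 3) = 430.0/8.3 = 51.807 mL/cmH2O.
τ = R × C = 25.5 × 0.05181 L/cmH2O = 1.321 s.
Fraction remaining = e^(−Te/τ) = e^(−2.80/1.321) = 0.1201.
Trapped volume = 430.0 × 0.1201 = 51.643 mL.

52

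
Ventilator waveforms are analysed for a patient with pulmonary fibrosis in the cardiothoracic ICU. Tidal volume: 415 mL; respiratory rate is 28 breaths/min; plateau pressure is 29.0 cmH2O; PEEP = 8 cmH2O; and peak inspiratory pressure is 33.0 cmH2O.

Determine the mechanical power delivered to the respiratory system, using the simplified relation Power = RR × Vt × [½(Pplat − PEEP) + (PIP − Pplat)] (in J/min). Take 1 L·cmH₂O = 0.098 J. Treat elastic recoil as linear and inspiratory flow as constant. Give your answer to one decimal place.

16.5

Per-breath work = Vt × [½(Pplat−PEEP) + (PIP−Pplat)] = 0.415 × [0.5×21.0 + 4.0] = 0.415 × 14.5 = 6.018 L·cmH2O.
Power = 28 × 6.018 = 168.5 L·cmH2O/min.
× 0.098 J/(L·cmH2O) → 16.513 J/min.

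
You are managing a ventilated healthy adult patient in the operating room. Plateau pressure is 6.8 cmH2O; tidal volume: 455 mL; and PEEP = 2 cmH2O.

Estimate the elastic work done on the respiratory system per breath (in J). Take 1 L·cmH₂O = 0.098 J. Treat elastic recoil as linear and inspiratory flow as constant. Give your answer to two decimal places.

0.11

Elastic work ≈ ½ × (Pplat − PEEP) × Vt = 0.5 × (6.8 − 2) × 0.455 L = 0.5 × 4.8 × 0.455 = 1.092 L·cmH2O.
× 0.098 J/(L·cmH2O) → 0.107 J.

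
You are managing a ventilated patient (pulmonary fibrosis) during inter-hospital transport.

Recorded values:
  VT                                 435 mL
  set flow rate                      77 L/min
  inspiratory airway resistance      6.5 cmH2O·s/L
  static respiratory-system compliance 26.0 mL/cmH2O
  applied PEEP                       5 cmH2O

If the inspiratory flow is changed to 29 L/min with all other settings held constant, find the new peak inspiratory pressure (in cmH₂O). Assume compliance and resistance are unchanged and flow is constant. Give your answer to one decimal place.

24.9

Flow: 77 L/min ÷ 60 = 1.2833 L/s.
New flow: 29 L/min ÷ 60 = 0.4833 L/s.
PIP = Vt/C + R·V̇ + PEEP (constant-flow equation of motion).
Only the resistive term changes: ΔPIP = R × ΔV̇ = 6.5 × (0.4833 − 1.2833) = 6.5 × -0.8 = -5.2 cmH2O.
Original PIP = 435/26.0 + 6.5×1.2833 + 5 = 30.072 cmH2O; new PIP = 30.072 + (-5.2) = 24.872 cmH2O.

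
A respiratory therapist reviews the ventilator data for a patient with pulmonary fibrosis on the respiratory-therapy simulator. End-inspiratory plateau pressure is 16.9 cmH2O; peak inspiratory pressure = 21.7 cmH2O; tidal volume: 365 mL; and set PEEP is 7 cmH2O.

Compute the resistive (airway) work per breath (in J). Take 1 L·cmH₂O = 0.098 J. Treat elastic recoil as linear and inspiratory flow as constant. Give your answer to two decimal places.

0.17

With constant inspiratory flow the resistive pressure is constant at PIP − Pplat = 21.7 − 16.9 = 4.8 cmH2O, so resistive work = 4.8 × 0.365 = 1.752 L·cmH2O.
× 0.098 J/(L·cmH2O) → 0.1717 J.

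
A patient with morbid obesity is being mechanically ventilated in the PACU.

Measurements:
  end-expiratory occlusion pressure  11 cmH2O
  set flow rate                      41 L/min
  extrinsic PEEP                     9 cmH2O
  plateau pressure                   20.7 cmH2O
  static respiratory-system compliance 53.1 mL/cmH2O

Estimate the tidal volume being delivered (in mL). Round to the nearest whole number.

End-expiratory occlusion gives total PEEP = 11 cmH2O (intrinsic PEEP = 11 − 9 = 2). Use total PEEP for the elastic gradient.
Vt = Cstat × (Pplat − PEEPtotal) = 53.1 × (20.7 − 11) = 53.1 × 9.7 = 515.07 mL.

515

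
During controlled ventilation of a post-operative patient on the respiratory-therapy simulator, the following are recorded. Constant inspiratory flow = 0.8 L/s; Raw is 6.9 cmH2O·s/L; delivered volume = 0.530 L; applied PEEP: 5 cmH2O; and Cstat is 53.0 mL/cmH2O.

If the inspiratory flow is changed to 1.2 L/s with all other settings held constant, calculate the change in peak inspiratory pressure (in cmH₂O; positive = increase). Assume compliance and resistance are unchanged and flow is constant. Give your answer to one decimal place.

2.8

PIP = Vt/C + R·V̇ + PEEP (constant-flow equation of motion).
Only the resistive term changes: ΔPIP = R × ΔV̇ = 6.9 × (1.2 − 0.8) = 6.9 × 0.4 = 2.76 cmH2O.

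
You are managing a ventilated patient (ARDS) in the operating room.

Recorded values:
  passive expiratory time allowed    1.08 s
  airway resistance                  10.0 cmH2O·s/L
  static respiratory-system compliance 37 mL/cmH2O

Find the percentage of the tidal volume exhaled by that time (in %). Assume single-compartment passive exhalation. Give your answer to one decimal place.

94.6

τ = R × C = 10.0 × 37 mL/cmH2O = 10.0 × 0.037 L/cmH2O = 0.37 s.
Passive exhalation: V(t)/V₀ = e^(−t/τ) = e^(−1.08/0.37) = 0.05399.
Fraction exhaled = 1 − 0.05399 = 0.946 → 94.6%.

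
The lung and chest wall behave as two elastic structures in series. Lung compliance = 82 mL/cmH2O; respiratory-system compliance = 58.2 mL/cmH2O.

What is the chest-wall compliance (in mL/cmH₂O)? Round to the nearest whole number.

201

1/Ccw = 1/Crs − 1/CL.
1/Ccw = 1/58.2 − 1/82 = 0.004987.
Ccw = 200.52 mL/cmH2O.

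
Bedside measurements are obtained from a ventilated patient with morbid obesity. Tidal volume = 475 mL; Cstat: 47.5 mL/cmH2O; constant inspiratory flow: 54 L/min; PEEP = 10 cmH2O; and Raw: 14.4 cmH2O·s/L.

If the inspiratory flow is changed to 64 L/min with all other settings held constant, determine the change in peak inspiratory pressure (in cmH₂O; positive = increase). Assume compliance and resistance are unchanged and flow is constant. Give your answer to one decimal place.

Flow: 54 L/min ÷ 60 = 0.9 L/s.
New flow: 64 L/min ÷ 60 = 1.0667 L/s.
PIP = Vt/C + R·V̇ + PEEP (constant-flow equation of motion).
Only the resistive term changes: ΔPIP = R × ΔV̇ = 14.4 × (1.0667 − 0.9) = 14.4 × 0.1667 = 2.4 cmH2O.

2.4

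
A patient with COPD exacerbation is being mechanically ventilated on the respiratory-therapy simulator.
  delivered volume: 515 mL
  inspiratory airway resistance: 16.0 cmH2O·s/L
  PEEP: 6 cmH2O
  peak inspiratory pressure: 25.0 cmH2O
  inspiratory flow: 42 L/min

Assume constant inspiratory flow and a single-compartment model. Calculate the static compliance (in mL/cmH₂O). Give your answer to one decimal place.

Flow: 42 L/min ÷ 60 = 0.7 L/s.
Equation of motion (constant flow): PIP = Vt/C + R·V̇ + PEEP.
Vt/C = PIP − R·V̇ − PEEP = 25.0 − 16.0×0.7 − 6 = 25.0 − 11.2 − 6 = 7.8 cmH2O.
C = Vt / 7.8 = 515 / 7.8 = 66.026 mL/cmH2O.

66.0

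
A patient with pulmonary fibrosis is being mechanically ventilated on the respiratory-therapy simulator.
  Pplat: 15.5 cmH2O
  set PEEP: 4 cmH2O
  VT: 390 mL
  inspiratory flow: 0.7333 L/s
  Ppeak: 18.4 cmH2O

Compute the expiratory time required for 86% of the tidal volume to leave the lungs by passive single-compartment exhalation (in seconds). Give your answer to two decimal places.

R = (PIP − Pplat)/V̇ = (18.4 − 15.5) / 0.7333 = 2.9/0.7333 = 3.955 cmH2O·s/L.
C = Vt/(Pplat − PEEP) = 390.0 / (15.5 − 4) = 390.0/11.5 = 33.913 mL/cmH2O.
τ = R × C = 3.955 × 0.03391 L/cmH2O = 0.1341 s.
t = −τ·ln(1 − 0.86) = −0.1341·ln(0.14) = 0.2637 s.

0.26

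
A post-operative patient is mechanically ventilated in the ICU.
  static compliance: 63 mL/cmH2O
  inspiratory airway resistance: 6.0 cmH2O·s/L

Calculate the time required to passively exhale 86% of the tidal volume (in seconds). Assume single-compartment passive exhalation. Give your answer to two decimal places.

τ = R × C = 6.0 × 63 mL/cmH2O = 6.0 × 0.063 L/cmH2O = 0.378 s.
Exhaled fraction f = 1 − e^(−t/τ) → t = −τ·ln(1 − f) = −0.378·ln(0.14) = 0.7432 s.

0.74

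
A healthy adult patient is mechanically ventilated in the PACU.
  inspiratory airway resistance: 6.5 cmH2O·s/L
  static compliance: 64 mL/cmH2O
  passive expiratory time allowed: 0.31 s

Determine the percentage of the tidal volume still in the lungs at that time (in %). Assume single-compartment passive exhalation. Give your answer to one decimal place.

47.5

τ = R × C = 6.5 × 64 mL/cmH2O = 6.5 × 0.064 L/cmH2O = 0.416 s.
Passive exhalation: V(t)/V₀ = e^(−t/τ) = e^(−0.31/0.416) = 0.4746.
Fraction remaining = 0.4746 → 47.46%.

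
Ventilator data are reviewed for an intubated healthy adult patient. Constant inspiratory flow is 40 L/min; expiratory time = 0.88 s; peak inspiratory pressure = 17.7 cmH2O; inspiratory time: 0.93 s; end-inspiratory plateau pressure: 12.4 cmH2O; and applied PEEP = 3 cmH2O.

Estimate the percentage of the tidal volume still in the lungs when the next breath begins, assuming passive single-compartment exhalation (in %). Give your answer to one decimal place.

Flow: 40 L/min ÷ 60 = 0.6667 L/s.
Vt = flow × Ti = 0.6667 L/s × 0.93 s × 1000 mL/L = 620.03 mL.
R = (PIP − Pplat)/V̇ = (17.7 − 12.4) / 0.6667 = 5.3/0.6667 = 7.95 cmH2O·s/L.
C = Vt/(Pplat − PEEP) = 620.03 / (12.4 − 3) = 620.03/9.4 = 65.961 mL/cmH2O.
τ = R × C = 7.95 × 0.06596 L/cmH2O = 0.5244 s.
Fraction remaining at end-expiration = e^(−Te/τ) = e^(−0.88/0.5244) = 0.1867 → 18.67%.

18.7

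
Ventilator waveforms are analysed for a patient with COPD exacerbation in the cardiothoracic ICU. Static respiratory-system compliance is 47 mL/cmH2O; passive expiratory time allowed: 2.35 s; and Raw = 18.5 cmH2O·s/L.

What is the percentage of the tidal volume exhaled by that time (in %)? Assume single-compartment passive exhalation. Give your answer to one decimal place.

τ = R × C = 18.5 × 47 mL/cmH2O = 18.5 × 0.047 L/cmH2O = 0.8695 s.
Passive exhalation: V(t)/V₀ = e^(−t/τ) = e^(−2.35/0.8695) = 0.06702.
Fraction exhaled = 1 − 0.06702 = 0.933 → 93.3%.

93.3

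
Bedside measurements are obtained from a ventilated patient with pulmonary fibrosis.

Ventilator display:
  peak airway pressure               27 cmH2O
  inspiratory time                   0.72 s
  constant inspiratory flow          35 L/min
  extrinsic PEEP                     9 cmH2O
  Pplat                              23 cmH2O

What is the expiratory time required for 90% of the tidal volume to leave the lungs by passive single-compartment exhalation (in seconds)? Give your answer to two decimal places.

0.47

Flow: 35 L/min ÷ 60 = 0.5833 L/s.
Vt = flow × Ti = 0.5833 L/s × 0.72 s × 1000 mL/L = 419.98 mL.
R = (PIP − Pplat)/V̇ = (27 − 23) / 0.5833 = 4.0/0.5833 = 6.858 cmH2O·s/L.
C = Vt/(Pplat − PEEP) = 419.98 / (23 − 9) = 419.98/14.0 = 29.999 mL/cmH2O.
τ = R × C = 6.858 × 0.03 L/cmH2O = 0.2057 s.
t = −τ·ln(1 − 0.90) = −0.2057·ln(0.1) = 0.4736 s.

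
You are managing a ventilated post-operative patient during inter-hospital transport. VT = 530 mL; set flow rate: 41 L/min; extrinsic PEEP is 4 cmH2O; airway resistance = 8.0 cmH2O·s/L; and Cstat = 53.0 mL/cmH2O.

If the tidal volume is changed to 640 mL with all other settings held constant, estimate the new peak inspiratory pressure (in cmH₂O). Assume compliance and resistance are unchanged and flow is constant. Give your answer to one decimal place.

Flow: 41 L/min ÷ 60 = 0.6833 L/s.
PIP = Vt/C + R·V̇ + PEEP (constant-flow equation of motion).
Only the elastic term changes: ΔPIP = ΔVt / C = (640 − 530) / 53.0 = 2.075 cmH2O.
Original PIP = 530/53.0 + 8.0×0.6833 + 4 = 19.466 cmH2O; new PIP = 19.466 + (2.075) = 21.541 cmH2O.

21.5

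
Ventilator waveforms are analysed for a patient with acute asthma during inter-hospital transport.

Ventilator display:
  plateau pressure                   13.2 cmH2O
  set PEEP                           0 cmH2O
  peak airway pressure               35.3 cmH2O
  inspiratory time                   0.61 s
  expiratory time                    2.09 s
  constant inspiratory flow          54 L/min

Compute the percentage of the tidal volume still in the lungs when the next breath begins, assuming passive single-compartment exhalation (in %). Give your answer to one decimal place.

12.9

Flow: 54 L/min ÷ 60 = 0.9 L/s.
Vt = flow × Ti = 0.9 L/s × 0.61 s × 1000 mL/L = 549.0 mL.
R = (PIP − Pplat)/V̇ = (35.3 − 13.2) / 0.9 = 22.1/0.9 = 24.556 cmH2O·s/L.
C = Vt/(Pplat − PEEP) = 549.0 / (13.2 − 0) = 549.0/13.2 = 41.591 mL/cmH2O.
τ = R × C = 24.556 × 0.04159 L/cmH2O = 1.021 s.
Fraction remaining at end-expiration = e^(−Te/τ) = e^(−2.09/1.021) = 0.1291 → 12.91%.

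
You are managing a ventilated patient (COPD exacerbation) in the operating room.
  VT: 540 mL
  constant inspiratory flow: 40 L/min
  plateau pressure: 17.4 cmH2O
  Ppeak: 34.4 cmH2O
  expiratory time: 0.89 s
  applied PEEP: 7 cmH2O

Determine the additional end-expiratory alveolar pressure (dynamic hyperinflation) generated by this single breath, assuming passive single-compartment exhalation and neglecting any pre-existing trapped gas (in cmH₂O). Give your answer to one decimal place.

5.3

Flow: 40 L/min ÷ 60 = 0.6667 L/s.
R = (PIP − Pplat)/V̇ = (34.4 − 17.4) / 0.6667 = 17.0/0.6667 = 25.499 cmH2O·s/L.
C = Vt/(Pplat − PEEP) = 540.0 / (17.4 − 7) = 540.0/10.4 = 51.923 mL/cmH2O.
τ = R × C = 25.499 × 0.05192 L/cmH2O = 1.324 s.
Fraction remaining = e^(−Te/τ) = e^(−0.89/1.324) = 0.5106; trapped volume = 540.0 × 0.5106 = 275.72 mL.
Additional alveolar pressure from trapping ≈ V_trapped / C = 275.72 / 51.923 = 5.31 cmH2O.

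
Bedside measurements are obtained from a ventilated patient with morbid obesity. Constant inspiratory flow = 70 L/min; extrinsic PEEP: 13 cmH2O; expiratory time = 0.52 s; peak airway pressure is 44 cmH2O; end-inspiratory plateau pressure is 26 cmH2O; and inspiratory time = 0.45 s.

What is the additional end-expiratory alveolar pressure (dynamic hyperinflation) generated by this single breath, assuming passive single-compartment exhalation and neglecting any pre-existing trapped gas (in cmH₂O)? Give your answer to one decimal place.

Flow: 70 L/min ÷ 60 = 1.1667 L/s.
Vt = flow × Ti = 1.1667 L/s × 0.45 s × 1000 mL/L = 525.02 mL.
R = (PIP − Pplat)/V̇ = (44 − 26) / 1.1667 = 18.0/1.1667 = 15.428 cmH2O·s/L.
C = Vt/(Pplat − PEEP) = 525.02 / (26 − 13) = 525.02/13.0 = 40.386 mL/cmH2O.
τ = R × C = 15.428 × 0.04039 L/cmH2O = 0.6231 s.
Fraction remaining = e^(−Te/τ) = e^(−0.52/0.6231) = 0.4341; trapped volume = 525.02 × 0.4341 = 227.91 mL.
Additional alveolar pressure from trapping ≈ V_trapped / C = 227.91 / 40.386 = 5.643 cmH2O.

5.6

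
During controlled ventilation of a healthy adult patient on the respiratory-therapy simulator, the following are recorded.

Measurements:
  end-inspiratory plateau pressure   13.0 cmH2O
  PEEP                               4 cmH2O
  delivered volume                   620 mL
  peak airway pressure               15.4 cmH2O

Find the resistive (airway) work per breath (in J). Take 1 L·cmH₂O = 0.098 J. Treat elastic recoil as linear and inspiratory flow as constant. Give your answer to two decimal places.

With constant inspiratory flow the resistive pressure is constant at PIP − Pplat = 15.4 − 13.0 = 2.4 cmH2O, so resistive work = 2.4 × 0.620 = 1.488 L·cmH2O.
× 0.098 J/(L·cmH2O) → 0.1458 J.

0.15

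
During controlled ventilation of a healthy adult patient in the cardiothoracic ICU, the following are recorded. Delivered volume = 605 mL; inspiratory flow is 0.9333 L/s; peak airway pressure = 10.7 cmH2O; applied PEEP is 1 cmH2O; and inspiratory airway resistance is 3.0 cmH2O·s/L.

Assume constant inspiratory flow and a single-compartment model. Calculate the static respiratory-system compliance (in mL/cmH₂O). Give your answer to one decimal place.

Equation of motion (constant flow): PIP = Vt/C + R·V̇ + PEEP.
Vt/C = PIP − R·V̇ − PEEP = 10.7 − 3.0×0.9333 − 1 = 10.7 − 2.8 − 1 = 6.9 cmH2O.
C = Vt / 6.9 = 605 / 6.9 = 87.681 mL/cmH2O.

87.7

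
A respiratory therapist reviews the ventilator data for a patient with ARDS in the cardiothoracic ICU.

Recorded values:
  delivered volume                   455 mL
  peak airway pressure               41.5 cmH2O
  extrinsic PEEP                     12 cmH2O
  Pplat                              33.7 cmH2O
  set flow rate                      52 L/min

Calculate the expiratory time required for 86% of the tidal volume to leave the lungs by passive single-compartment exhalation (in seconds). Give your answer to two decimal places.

Flow: 52 L/min ÷ 60 = 0.8667 L/s.
R = (PIP − Pplat)/V̇ = (41.5 − 33.7) / 0.8667 = 7.8/0.8667 = 9.0 cmH2O·s/L.
C = Vt/(Pplat − PEEP) = 455.0 / (33.7 − 12) = 455.0/21.7 = 20.968 mL/cmH2O.
τ = R × C = 9.0 × 0.02097 L/cmH2O = 0.1887 s.
t = −τ·ln(1 − 0.86) = −0.1887·ln(0.14) = 0.371 s.

0.37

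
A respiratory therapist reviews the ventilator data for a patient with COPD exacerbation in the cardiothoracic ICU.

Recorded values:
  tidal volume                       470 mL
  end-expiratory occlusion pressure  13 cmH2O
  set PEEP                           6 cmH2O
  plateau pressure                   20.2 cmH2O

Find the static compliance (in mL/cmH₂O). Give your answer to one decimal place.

End-expiratory occlusion gives total PEEP = 13 cmH2O (intrinsic PEEP = 13 − 6 = 7). Use total PEEP for the elastic gradient.
Cstat = Vt / (Pplat − PEEPtotal) = 470 / (20.2 − 13) = 470 / 7.2 = 65.278 mL/cmH2O.

65.3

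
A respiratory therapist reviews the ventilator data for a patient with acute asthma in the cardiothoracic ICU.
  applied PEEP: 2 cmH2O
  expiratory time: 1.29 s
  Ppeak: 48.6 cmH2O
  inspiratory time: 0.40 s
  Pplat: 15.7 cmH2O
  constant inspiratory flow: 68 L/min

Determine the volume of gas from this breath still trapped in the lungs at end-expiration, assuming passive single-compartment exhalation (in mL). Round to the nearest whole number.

118

Flow: 68 L/min ÷ 60 = 1.1333 L/s.
Vt = flow × Ti = 1.1333 L/s × 0.40 s × 1000 mL/L = 453.32 mL.
R = (PIP − Pplat)/V̇ = (48.6 − 15.7) / 1.1333 = 32.9/1.1333 = 29.03 cmH2O·s/L.
C = Vt/(Pplat − PEEP) = 453.32 / (15.7 − 2) = 453.32/13.7 = 33.089 mL/cmH2O.
τ = R × C = 29.03 × 0.03309 L/cmH2O = 0.9606 s.
Fraction remaining = e^(−Te/τ) = e^(−1.29/0.9606) = 0.2611.
Trapped volume = 453.32 × 0.2611 = 118.36 mL.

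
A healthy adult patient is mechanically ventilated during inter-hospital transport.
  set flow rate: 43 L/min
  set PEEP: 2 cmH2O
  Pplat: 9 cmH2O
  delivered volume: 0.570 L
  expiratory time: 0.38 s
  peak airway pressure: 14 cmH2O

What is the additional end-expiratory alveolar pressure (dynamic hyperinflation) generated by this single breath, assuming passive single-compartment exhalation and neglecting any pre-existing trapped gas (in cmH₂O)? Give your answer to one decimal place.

3.6

Flow: 43 L/min ÷ 60 = 0.7167 L/s.
R = (PIP − Pplat)/V̇ = (14 − 9) / 0.7167 = 5.0/0.7167 = 6.976 cmH2O·s/L.
C = Vt/(Pplat − PEEP) = 570.0 / (9 − 2) = 570.0/7.0 = 81.429 mL/cmH2O.
τ = R × C = 6.976 × 0.08143 L/cmH2O = 0.5681 s.
Fraction remaining = e^(−Te/τ) = e^(−0.38/0.5681) = 0.5123; trapped volume = 570.0 × 0.5123 = 292.01 mL.
Additional alveolar pressure from trapping ≈ V_trapped / C = 292.01 / 81.429 = 3.586 cmH2O.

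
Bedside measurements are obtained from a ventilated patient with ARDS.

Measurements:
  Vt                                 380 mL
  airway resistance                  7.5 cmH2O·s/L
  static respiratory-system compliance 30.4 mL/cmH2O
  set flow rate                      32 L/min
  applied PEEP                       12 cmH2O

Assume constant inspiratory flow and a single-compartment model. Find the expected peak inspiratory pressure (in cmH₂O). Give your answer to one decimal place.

28.5

Flow: 32 L/min ÷ 60 = 0.5333 L/s.
Equation of motion (constant flow): PIP = Vt/C + R·V̇ + PEEP.
PIP = 380/30.4 + 7.5×0.5333 + 12 = 12.5 + 4.0 + 12 = 28.5 cmH2O.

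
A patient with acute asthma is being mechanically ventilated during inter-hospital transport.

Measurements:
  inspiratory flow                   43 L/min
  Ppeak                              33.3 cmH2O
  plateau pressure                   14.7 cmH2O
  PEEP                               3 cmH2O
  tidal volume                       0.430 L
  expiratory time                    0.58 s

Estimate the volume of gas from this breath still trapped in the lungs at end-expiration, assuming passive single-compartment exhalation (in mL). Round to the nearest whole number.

Flow: 43 L/min ÷ 60 = 0.7167 L/s.
R = (PIP − Pplat)/V̇ = (33.3 − 14.7) / 0.7167 = 18.6/0.7167 = 25.952 cmH2O·s/L.
C = Vt/(Pplat − PEEP) = 430.0 / (14.7 − 3) = 430.0/11.7 = 36.752 mL/cmH2O.
τ = R × C = 25.952 × 0.03675 L/cmH2O = 0.9537 s.
Fraction remaining = e^(−Te/τ) = e^(−0.58/0.9537) = 0.5444.
Trapped volume = 430.0 × 0.5444 = 234.09 mL.

234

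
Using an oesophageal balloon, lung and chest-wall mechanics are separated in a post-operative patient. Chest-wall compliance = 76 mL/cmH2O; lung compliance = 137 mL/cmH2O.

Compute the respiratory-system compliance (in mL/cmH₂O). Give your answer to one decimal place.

Lung and chest wall are elastances in series: 1/Crs = 1/CL + 1/Ccw.
1/Crs = 1/137 + 1/76 = 0.02046.
Crs = 48.876 mL/cmH2O.

48.9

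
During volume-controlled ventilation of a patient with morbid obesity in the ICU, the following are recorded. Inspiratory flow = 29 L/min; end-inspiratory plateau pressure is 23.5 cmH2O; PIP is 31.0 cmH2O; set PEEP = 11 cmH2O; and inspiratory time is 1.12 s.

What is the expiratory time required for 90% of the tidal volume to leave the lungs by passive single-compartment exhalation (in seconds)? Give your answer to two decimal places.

1.55

Flow: 29 L/min ÷ 60 = 0.4833 L/s.
Vt = flow × Ti = 0.4833 L/s × 1.12 s × 1000 mL/L = 541.3 mL.
R = (PIP − Pplat)/V̇ = (31.0 − 23.5) / 0.4833 = 7.5/0.4833 = 15.518 cmH2O·s/L.
C = Vt/(Pplat − PEEP) = 541.3 / (23.5 − 11) = 541.3/12.5 = 43.304 mL/cmH2O.
τ = R × C = 15.518 × 0.0433 L/cmH2O = 0.6719 s.
t = −τ·ln(1 − 0.90) = −0.6719·ln(0.1) = 1.547 s.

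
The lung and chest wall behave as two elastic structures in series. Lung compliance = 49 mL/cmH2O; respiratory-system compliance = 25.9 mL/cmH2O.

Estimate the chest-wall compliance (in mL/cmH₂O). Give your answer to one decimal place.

54.9

1/Ccw = 1/Crs − 1/CL.
1/Ccw = 1/25.9 − 1/49 = 0.0182.
Ccw = 54.945 mL/cmH2O.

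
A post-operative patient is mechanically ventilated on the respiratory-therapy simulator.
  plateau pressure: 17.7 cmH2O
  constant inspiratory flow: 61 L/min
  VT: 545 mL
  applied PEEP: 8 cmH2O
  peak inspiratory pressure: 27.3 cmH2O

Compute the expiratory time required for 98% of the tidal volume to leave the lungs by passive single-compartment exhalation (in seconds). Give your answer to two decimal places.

Flow: 61 L/min ÷ 60 = 1.0167 L/s.
R = (PIP − Pplat)/V̇ = (27.3 − 17.7) / 1.0167 = 9.6/1.0167 = 9.442 cmH2O·s/L.
C = Vt/(Pplat − PEEP) = 545.0 / (17.7 − 8) = 545.0/9.7 = 56.186 mL/cmH2O.
τ = R × C = 9.442 × 0.05619 L/cmH2O = 0.5305 s.
t = −τ·ln(1 − 0.98) = −0.5305·ln(0.02) = 2.075 s.

2.08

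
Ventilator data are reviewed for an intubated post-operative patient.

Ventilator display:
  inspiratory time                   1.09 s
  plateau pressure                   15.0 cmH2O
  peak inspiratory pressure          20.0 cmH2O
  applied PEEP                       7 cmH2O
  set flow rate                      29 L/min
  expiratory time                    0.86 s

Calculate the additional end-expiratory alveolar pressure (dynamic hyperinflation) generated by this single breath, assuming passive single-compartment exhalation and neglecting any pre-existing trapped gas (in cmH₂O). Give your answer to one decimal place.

Flow: 29 L/min ÷ 60 = 0.4833 L/s.
Vt = flow × Ti = 0.4833 L/s × 1.09 s × 1000 mL/L = 526.8 mL.
R = (PIP − Pplat)/V̇ = (20.0 − 15.0) / 0.4833 = 5.0/0.4833 = 10.346 cmH2O·s/L.
C = Vt/(Pplat − PEEP) = 526.8 / (15.0 − 7) = 526.8/8.0 = 65.85 mL/cmH2O.
τ = R × C = 10.346 × 0.06585 L/cmH2O = 0.6813 s.
Fraction remaining = e^(−Te/τ) = e^(−0.86/0.6813) = 0.283; trapped volume = 526.8 × 0.283 = 149.08 mL.
Additional alveolar pressure from trapping ≈ V_trapped / C = 149.08 / 65.85 = 2.264 cmH2O.

2.3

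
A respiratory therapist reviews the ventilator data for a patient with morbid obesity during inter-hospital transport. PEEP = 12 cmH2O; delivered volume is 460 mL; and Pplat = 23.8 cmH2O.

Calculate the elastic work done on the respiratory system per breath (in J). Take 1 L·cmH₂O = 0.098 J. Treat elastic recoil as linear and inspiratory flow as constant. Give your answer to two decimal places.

0.27

Elastic work ≈ ½ × (Pplat − PEEP) × Vt = 0.5 × (23.8 − 12) × 0.460 L = 0.5 × 11.8 × 0.460 = 2.714 L·cmH2O.
× 0.098 J/(L·cmH2O) → 0.266 J.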